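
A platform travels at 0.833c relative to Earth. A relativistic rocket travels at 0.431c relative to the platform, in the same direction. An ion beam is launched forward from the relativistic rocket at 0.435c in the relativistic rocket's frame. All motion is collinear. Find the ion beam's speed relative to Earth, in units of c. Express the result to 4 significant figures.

0.9719c

Compose velocities in two stages. Stage 1 (into S'): u₁ = (0.435+0.431)/(1+0.435×0.431) = 0.72927.
Stage 2 (into S): u = (0.72927+0.833)/(1+0.72927×0.833) = 0.97187, so the speed is 0.9719c.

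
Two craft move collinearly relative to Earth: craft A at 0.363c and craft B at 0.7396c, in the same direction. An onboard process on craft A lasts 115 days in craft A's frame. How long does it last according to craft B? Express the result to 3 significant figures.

The velocity of craft A relative to craft B is (0.363 − 0.7396)c / (1 − 0.363×0.7396) = −0.51481c; relative speed 0.51481c.
γ for this relative speed: γ = 1/√(1 − 0.265029) = 1.1664.
Craft A's interval is proper; time dilation gives Δt_B = γΔτ = 1.1664 × 115 days = 134 days.

134 days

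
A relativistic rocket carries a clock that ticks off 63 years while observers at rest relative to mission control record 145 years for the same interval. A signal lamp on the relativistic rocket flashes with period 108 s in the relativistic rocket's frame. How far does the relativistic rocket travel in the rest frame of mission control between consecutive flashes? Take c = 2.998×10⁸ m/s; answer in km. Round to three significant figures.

γ = Δt/Δτ = 145/63 = 2.30159.
β = √(1 − 1/γ²) = 0.90068. Lab-frame period = γτ = 2.30159×108 s = 248.57 s. Distance = βc × γτ = 0.90068 × 2.998×10⁸ m/s × 248.57 s = 6.7120×10^10 m = 6.71×10^7 km.

6.71×10^7 km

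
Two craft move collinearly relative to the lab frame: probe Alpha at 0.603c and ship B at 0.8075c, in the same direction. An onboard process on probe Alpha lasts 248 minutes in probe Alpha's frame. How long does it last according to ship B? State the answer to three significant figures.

Speed of probe Alpha in ship B's frame: u = (v_A − v_B)/(1 − v_A v_B/c²) = (0.603 − 0.8075)/(1 − 0.603×0.8075) = −0.2045/0.5130775 = −0.39858; |u| = 0.39858c.
At |u| = 0.39858c, γ = (1 − 0.158866)^(−1/2) = 1.0904.
The clock on probe Alpha records proper time, so ship B measures Δt = γΔτ = 1.0904 × 248 = 270 minutes.

270 minutes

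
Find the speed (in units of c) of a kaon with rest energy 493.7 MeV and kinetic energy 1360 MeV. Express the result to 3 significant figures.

0.964c

K = (γ−1)mc², so γ = 1 + 1360/493.7 = 3.7547.
Then v/c = √(1 − γ⁻²) = √(1 − 0.0709332) = √0.9290668 = 0.964.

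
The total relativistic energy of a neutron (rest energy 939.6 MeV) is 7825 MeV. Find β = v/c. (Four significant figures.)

γ = E/(mc²) = 7825/939.6 = 8.328.
β = √(1 − 1/γ²) = √(1 − 0.0144184) = √0.9855816 = 0.9928.

0.9928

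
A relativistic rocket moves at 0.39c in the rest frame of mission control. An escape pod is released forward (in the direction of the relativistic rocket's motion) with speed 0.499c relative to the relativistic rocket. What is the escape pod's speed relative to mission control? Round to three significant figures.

Relativistic velocity addition: u = (u' + v)/(1 + u'v/c²), with u' = 0.499c and v = 0.39c.
Numerator: 0.499 + 0.39 = 0.889. Denominator: 1 + (0.499)(0.39) = 1.19461.
u = 0.889/1.19461 = 0.74418, so the speed is 0.744c.

0.744c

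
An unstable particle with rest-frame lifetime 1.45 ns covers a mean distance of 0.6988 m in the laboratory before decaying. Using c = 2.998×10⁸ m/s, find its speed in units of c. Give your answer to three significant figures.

0.849c

Let x = d/(cτ) = 0.6988 m / (2.998×10⁸ m/s × 1.450×10^-9 s) = 1.6075. Since d = βγcτ, x = βγ = β/√(1−β²).
Solving: β² = x²/(1+x²) = 2.58406/3.58406 = 0.720987, so β = 0.849.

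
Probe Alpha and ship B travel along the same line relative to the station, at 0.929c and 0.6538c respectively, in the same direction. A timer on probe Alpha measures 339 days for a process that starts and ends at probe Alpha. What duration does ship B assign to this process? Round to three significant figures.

Transform probe Alpha's velocity into ship B's frame: (0.929 − 0.6538)/(1 − 0.929·0.6538) = 0.2752/0.3926198, so the relative speed is 0.70093c.
At |u| = 0.70093c, γ = (1 − 0.491303)^(−1/2) = 1.4021.
Probe Alpha's interval is proper; time dilation gives Δt_B = γΔτ = 1.4021 × 339 days = 475 days.

475 days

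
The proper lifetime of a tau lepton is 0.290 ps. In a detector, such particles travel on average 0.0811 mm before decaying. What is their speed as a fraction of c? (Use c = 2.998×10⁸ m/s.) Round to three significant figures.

0.682c

Lab distance = (lab lifetime)·v = γτ·βc, so βγ = d/(cτ) = 8.110×10^-5/(2.998×10⁸ × 2.900×10^-13) = 0.93281.
With βγ = 0.93281: γ² = 1 + (βγ)² = 1.870134, and β = (βγ)/γ = 0.93281/1.36753 = 0.682.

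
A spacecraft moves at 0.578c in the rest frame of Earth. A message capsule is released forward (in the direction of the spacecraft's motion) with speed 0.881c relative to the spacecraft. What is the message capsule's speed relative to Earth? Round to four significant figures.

0.9667c

Relativistic velocity addition: u = (u' + v)/(1 + u'v/c²), with u' = 0.881c and v = 0.578c.
Numerator: 0.881 + 0.578 = 1.459. Denominator: 1 + (0.881)(0.578) = 1.509218.
u = 1.459/1.509218 = 0.96673, so the speed is 0.9667c.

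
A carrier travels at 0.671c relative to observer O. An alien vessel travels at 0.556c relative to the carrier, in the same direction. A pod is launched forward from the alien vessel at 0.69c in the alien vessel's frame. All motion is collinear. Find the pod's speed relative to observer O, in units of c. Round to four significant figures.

Compose velocities in two stages. Stage 1 (into S'): u₁ = (0.69+0.556)/(1+0.69×0.556) = 0.90052.
Stage 2 (into S): u = (0.90052+0.671)/(1+0.90052×0.671) = 0.9796, so the speed is 0.9796c.

0.9796c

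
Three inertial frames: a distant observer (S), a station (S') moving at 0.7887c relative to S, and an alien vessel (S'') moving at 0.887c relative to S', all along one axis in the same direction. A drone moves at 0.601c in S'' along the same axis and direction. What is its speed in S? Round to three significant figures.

0.996c

Apply u = (u'+v)/(1+u'v) twice. Drone in the station frame: (0.601+0.887)/(1+0.601·0.887) = 1.488/1.533087 = 0.97059c.
That velocity, transformed to the rest frame of a distant observer: (0.97059+0.7887)/(1+0.97059·0.7887) = 1.75929/1.765504333 = 0.99648c.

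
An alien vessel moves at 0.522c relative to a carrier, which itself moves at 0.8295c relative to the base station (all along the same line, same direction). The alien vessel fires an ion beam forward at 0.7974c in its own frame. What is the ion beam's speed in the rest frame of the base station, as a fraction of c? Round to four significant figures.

First combine the ion beam and alien vessel (S''→S'): u₁ = (0.7974 + 0.522)/(1 + 0.7974×0.522) = 1.3194/1.4162428 = 0.93162.
Then combine with the carrier (S'→S): u = (0.93162 + 0.8295)/(1 + 0.93162×0.8295) = 1.76112/1.77277879 = 0.99342.

0.9934c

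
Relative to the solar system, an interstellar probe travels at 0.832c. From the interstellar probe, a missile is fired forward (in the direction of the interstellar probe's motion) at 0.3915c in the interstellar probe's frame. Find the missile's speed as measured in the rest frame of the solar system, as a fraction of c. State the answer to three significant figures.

0.923c

In units of c, u = (u' + v)/(1 + u'v) with u' = 0.3915 and v = 0.832.
Numerator: 0.3915 + 0.832 = 1.2235. Denominator: 1 + (0.3915)(0.832) = 1.325728.
u = 1.2235/1.325728 = 0.92289, so the speed is 0.923c.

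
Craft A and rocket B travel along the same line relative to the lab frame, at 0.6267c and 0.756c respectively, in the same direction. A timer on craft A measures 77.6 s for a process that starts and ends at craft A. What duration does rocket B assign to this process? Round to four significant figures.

The velocity of craft A relative to rocket B is (0.6267 − 0.756)c / (1 − 0.6267×0.756) = −0.24572c; relative speed 0.24572c.
At |u| = 0.24572c, γ = (1 − 0.0603783)^(−1/2) = 1.0316.
The clock on craft A records proper time, so rocket B measures Δt = γΔτ = 1.0316 × 77.6 = 80.05 s.

80.05 s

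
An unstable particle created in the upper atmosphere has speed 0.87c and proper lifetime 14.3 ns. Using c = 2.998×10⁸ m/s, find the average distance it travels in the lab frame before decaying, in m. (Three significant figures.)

β² = 0.7569, so γ = 1/√0.2431 = 2.0282.
Lab-frame lifetime: Δt = γτ = 2.0282 × 14.3 ns = 29.003 ns.
Distance: d = vΔt = 0.87 × 2.998×10⁸ m/s × 2.9003×10^-8 s = 7.56 m.

7.56 m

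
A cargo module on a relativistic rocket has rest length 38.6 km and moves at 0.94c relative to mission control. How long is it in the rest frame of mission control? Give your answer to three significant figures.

13.2 km

γ = 1/√(1 − β²) = 1/√(1 − 0.8836) = 1/√0.1164 = 1/0.341174 = 2.9311.
Length contraction: L = L₀/γ = 38.6/2.9311 = 13.2 km.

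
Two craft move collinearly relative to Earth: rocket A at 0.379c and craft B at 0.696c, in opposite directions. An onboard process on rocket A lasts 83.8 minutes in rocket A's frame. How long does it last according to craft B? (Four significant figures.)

159.4 minutes

Transform rocket A's velocity into craft B's frame: (0.379 + 0.696)/(1 + 0.379·0.696) = 1.075/1.263784, so the relative speed is 0.85062c.
At |u| = 0.85062c, γ = (1 − 0.723554)^(−1/2) = 1.9019.
Rocket A's interval is proper; time dilation gives Δt_B = γΔτ = 1.9019 × 83.8 minutes = 159.4 minutes.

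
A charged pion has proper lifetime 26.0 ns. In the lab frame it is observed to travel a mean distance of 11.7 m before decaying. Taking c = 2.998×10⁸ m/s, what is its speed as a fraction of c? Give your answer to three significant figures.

d = βγcτ ⇒ βγ = d/(cτ) = 11.70 m / (7.7948 m) = 1.501.
β = (βγ)/√(1+(βγ)²) = 1.501/√3.253 = 0.832.

0.832c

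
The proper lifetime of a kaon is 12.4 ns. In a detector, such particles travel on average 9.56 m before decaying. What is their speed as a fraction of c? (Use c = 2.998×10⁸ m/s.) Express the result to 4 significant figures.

d = βγcτ ⇒ βγ = d/(cτ) = 9.560 m / (3.71752 m) = 2.5716.
β = (βγ)/√(1+(βγ)²) = 2.5716/√7.61313 = 0.9320.

0.9320c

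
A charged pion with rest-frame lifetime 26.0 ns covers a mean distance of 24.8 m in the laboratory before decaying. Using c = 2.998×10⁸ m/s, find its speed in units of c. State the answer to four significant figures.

0.9540c

Lab distance = (lab lifetime)·v = γτ·βc, so βγ = d/(cτ) = 24.80/(2.998×10⁸ × 2.600×10^-8) = 3.1816.
With βγ = 3.1816: γ² = 1 + (βγ)² = 11.1226, and β = (βγ)/γ = 3.1816/3.33506 = 0.9540.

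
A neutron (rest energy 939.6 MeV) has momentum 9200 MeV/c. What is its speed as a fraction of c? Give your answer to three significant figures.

βγ = pc/(mc²) = 9200/939.6 = 9.7914.
Since γ² = 1 + (βγ)² = 96.8715, γ = √96.8715 = 9.84233, and β = (βγ)/γ = 9.7914/9.84233 = 0.995.

0.995c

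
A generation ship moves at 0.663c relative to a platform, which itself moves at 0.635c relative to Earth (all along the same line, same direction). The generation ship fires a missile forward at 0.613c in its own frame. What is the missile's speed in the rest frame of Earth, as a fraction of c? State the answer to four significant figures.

0.9785c

First combine the missile and generation ship (S''→S'): u₁ = (0.613 + 0.663)/(1 + 0.613×0.663) = 1.276/1.406419 = 0.90727.
Then combine with the platform (S'→S): u = (0.90727 + 0.635)/(1 + 0.90727×0.635) = 1.54227/1.57611645 = 0.97853.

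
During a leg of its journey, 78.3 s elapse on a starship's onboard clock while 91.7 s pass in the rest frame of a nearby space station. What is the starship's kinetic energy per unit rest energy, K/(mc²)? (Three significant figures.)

0.171

The time-dilation ratio gives γ = 91.7/78.3 = 1.17114.
K/(mc²) = γ − 1 = 1.17114 − 1 = 0.171.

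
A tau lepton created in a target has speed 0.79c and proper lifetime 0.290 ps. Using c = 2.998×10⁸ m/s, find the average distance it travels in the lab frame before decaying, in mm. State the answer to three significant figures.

0.112 mm

γ = 1/√(1 − β²) = 1/√(1 − 0.6241) = 1/√0.3759 = 1/0.613107 = 1.631.
Lab-frame lifetime: Δt = γτ = 1.631 × 0.290 ps = 0.47299 ps.
Distance: d = vΔt = 0.79 × 2.998×10⁸ m/s × 4.7299×10^-13 s = 1.12×10^-4 m = 0.112 mm.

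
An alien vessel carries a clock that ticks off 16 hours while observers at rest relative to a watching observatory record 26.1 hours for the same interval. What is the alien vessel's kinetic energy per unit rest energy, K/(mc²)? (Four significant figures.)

0.6313

From Δt = γΔτ: γ = 26.1/16 = 1.63125.
Since K = (γ−1)mc², K/(mc²) = 1.63125 − 1 = 0.6313.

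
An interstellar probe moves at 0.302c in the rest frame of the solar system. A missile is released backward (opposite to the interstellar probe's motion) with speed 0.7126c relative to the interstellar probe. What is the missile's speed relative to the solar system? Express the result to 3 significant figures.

Relativistic velocity addition: u = (u' + v)/(1 + u'v/c²), with u' = −0.7126c and v = 0.302c.
Numerator: −0.7126 + 0.302 = −0.4106. Denominator: 1 + (−0.7126)(0.302) = 0.7847948.
u = −0.4106/0.7847948 = −0.52319, so the speed is 0.523c.

0.523c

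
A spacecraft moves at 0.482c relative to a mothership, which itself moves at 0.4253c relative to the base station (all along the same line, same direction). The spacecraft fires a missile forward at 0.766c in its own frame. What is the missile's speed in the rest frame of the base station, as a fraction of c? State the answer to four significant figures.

Compose velocities in two stages. Stage 1 (into S'): u₁ = (0.766+0.482)/(1+0.766×0.482) = 0.91147.
Stage 2 (into S): u = (0.91147+0.4253)/(1+0.91147×0.4253) = 0.96333, so the speed is 0.9633c.

0.9633c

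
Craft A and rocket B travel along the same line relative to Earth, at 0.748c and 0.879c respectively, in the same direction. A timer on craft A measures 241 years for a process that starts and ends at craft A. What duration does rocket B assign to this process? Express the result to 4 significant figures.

260.8 years

The velocity of craft A relative to rocket B is (0.748 − 0.879)c / (1 − 0.748×0.879) = −0.38247c; relative speed 0.38247c.
At |u| = 0.38247c, γ = (1 − 0.146283)^(−1/2) = 1.0823.
Craft A's interval is proper; time dilation gives Δt_B = γΔτ = 1.0823 × 241 years = 260.8 years.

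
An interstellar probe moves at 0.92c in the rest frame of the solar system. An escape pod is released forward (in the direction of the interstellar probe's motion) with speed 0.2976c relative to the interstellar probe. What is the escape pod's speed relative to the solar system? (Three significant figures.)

0.956c

In units of c, u = (u' + v)/(1 + u'v) with u' = 0.2976 and v = 0.92.
Numerator: 0.2976 + 0.92 = 1.2176. Denominator: 1 + (0.2976)(0.92) = 1.273792.
u = 1.2176/1.273792 = 0.95589, so the speed is 0.956c.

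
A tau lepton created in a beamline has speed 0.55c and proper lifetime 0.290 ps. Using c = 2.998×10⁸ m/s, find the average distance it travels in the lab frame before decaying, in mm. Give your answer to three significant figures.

Lorentz factor: γ = (1 − 0.3025)^(−1/2) = 1.1974.
Lab-frame lifetime: Δt = γτ = 1.1974 × 0.290 ps = 0.34725 ps.
Distance: d = vΔt = 0.55 × 2.998×10⁸ m/s × 3.4725×10^-13 s = 5.73×10^-5 m = 0.0573 mm.

0.0573 mm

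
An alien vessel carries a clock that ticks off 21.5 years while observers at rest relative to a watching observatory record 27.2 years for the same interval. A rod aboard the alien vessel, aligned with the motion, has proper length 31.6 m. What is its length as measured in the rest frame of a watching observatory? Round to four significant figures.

From Δt = γΔτ: γ = 27.2/21.5 = 1.26512.
The rod contracts by the same γ: 31.6 m / 1.26512 = 24.98 m.

24.98 m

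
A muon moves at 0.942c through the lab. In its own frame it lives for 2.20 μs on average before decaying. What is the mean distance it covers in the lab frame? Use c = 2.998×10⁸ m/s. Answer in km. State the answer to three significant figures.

1.85 km

γ = 1/√(1 − β²) = 1/√(1 − 0.887364) = 1/√0.112636 = 1/0.335613 = 2.9796.
Lab-frame lifetime: Δt = γτ = 2.9796 × 2.20 μs = 6.5551 μs.
Distance: d = vΔt = 0.942 × 2.998×10⁸ m/s × 6.5551×10^-6 s = 1850 m = 1.85 km.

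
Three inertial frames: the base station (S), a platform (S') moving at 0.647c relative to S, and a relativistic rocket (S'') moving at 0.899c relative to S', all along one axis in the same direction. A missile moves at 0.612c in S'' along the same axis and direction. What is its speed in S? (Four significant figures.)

0.9945c

First combine the missile and relativistic rocket (S''→S'): u₁ = (0.612 + 0.899)/(1 + 0.612×0.899) = 1.511/1.550188 = 0.97472.
Then combine with the platform (S'→S): u = (0.97472 + 0.647)/(1 + 0.97472×0.647) = 1.62172/1.63064384 = 0.99453.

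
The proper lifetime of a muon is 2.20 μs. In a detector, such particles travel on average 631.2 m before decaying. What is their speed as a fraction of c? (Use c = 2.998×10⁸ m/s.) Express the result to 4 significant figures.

0.6914c

d = βγcτ ⇒ βγ = d/(cτ) = 631.2 m / (659.56 m) = 0.957.
β = (βγ)/√(1+(βγ)²) = 0.957/√1.915849 = 0.6914.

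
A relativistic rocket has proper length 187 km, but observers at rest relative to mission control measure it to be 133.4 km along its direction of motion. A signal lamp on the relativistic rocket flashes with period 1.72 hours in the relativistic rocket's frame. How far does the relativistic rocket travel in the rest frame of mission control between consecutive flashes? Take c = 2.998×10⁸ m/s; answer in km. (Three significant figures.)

1.82×10^9 km

Length contraction gives γ = L₀/L = 187/133.4 = 1.4018.
β = √(1 − 1/γ²) = 0.70079. Lab-frame period = γτ = 1.4018×1.72 hours = 2.4111 hours. Distance = βc × γτ = 0.70079 × 2.998×10⁸ m/s × 8679.96 s = 1.8236×10^12 m = 1.82×10^9 km.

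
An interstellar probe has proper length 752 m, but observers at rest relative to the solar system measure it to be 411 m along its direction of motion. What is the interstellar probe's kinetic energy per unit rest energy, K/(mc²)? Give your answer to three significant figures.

0.830

From L = L₀/γ: γ = 752/411 = 1.82968.
K/(mc²) = γ − 1 = 1.82968 − 1 = 0.830.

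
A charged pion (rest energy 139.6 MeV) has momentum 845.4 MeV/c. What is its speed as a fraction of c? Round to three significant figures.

0.987c

pc/(mc²) = 845.4/139.6 = 6.0559 = βγ = β/√(1−β²).
So β² = x²/(1 + x²) with x = 6.0559: x² = 36.6739, β² = 36.6739/37.6739 = 0.973456, β = 0.987.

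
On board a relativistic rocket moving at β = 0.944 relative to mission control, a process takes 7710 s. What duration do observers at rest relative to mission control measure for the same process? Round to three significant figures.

23400 s

With β = 0.944, γ = 1/√(1 − 0.944²) = 1/√0.108864 = 3.0308.
Time dilation: Δt = γ·Δτ = 3.0308 × 7710 = 23400 s.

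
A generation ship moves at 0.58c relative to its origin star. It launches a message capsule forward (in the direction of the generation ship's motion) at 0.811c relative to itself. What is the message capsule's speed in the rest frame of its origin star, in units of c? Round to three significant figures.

0.946c

In units of c, u = (u' + v)/(1 + u'v) with u' = 0.811 and v = 0.58.
Numerator: 0.811 + 0.58 = 1.391. Denominator: 1 + (0.811)(0.58) = 1.47038.
u = 1.391/1.47038 = 0.94601, so the speed is 0.946c.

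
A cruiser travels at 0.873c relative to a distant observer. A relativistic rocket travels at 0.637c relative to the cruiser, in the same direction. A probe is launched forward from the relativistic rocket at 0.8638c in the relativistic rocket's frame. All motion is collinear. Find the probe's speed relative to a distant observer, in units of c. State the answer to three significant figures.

First combine the probe and relativistic rocket (S''→S'): u₁ = (0.8638 + 0.637)/(1 + 0.8638×0.637) = 1.5008/1.5502406 = 0.96811.
Then combine with the cruiser (S'→S): u = (0.96811 + 0.873)/(1 + 0.96811×0.873) = 1.84111/1.84516003 = 0.99781.

0.998c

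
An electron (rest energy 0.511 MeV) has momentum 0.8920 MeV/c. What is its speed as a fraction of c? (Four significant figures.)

βγ = pc/(mc²) = 0.8920/0.511 = 1.7456.
Since γ² = 1 + (βγ)² = 4.04712, γ = √4.04712 = 2.01175, and β = (βγ)/γ = 1.7456/2.01175 = 0.8677.

0.8677c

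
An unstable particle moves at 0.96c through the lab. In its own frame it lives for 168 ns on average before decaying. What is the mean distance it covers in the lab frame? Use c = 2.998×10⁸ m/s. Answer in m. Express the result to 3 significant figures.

173 m

β² = 0.9216, so γ = 1/√0.0784 = 3.5714.
Lab-frame lifetime: Δt = γτ = 3.5714 × 168 ns = 600 ns.
Distance: d = vΔt = 0.96 × 2.998×10⁸ m/s × 6.0000×10^-7 s = 173 m.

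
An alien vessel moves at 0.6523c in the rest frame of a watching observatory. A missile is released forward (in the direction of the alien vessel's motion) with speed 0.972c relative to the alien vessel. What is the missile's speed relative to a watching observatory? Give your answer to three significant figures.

In units of c, u = (u' + v)/(1 + u'v) with u' = 0.972 and v = 0.6523.
Numerator: 0.972 + 0.6523 = 1.6243. Denominator: 1 + (0.972)(0.6523) = 1.6340356.
u = 1.6243/1.6340356 = 0.99404, so the speed is 0.994c.

0.994c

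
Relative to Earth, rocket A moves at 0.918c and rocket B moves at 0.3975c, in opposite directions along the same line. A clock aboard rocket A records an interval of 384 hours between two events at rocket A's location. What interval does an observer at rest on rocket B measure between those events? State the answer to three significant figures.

Speed of rocket A in rocket B's frame: u = (v_A + v_B)/(1 + v_A v_B/c²) = (0.918 + 0.3975)/(1 + 0.918×0.3975) = 1.3155/1.364905 = 0.9638; |u| = 0.9638c.
At |u| = 0.9638c, γ = (1 − 0.92891)^(−1/2) = 3.7506.
Rocket A's interval is proper; time dilation gives Δt_B = γΔτ = 3.7506 × 384 hours = 1440 hours.

1440 hours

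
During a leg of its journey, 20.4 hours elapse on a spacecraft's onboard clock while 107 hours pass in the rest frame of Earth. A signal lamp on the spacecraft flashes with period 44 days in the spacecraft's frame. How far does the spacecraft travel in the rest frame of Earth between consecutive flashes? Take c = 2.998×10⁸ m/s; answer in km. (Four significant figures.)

5.868×10^12 km

The time-dilation ratio gives γ = 107/20.4 = 5.2451.
β = √(1 − 1/γ²) = 0.98166. Lab-frame period = γτ = 5.2451×44 days = 230.78 days. Distance = βc × γτ = 0.98166 × 2.998×10⁸ m/s × 19939392 s = 5.8682×10^15 m = 5.868×10^12 km.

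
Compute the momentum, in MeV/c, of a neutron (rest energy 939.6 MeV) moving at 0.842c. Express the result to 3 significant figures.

β² = 0.708964, so γ = 1/√0.291036 = 1.8536.
Momentum: p = γβ·mc = 1.8536 × 0.842 × 939.6 MeV/c = 1470 MeV/c.

1470 MeV/c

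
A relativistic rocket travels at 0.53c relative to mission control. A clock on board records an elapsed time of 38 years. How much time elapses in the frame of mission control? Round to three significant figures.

44.8 years

γ = 1/√(1 − β²) = 1/√(1 − 0.2809) = 1/√0.7191 = 1/0.847998 = 1.1792.
Time dilation: Δt = γ·Δτ = 1.1792 × 38 = 44.8 years.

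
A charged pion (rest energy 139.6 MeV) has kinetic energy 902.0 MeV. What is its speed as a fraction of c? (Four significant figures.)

0.9910c

γ = 1 + K/(mc²) = 1 + 902.0/139.6 = 7.4613.
β = √(1 − 1/γ²) = √(1 − 0.0179627) = √0.9820373 = 0.9910.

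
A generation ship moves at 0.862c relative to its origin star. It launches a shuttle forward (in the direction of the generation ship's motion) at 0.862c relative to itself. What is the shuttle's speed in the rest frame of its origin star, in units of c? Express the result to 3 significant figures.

In units of c, u = (u' + v)/(1 + u'v) with u' = 0.862 and v = 0.862.
Numerator: 0.862 + 0.862 = 1.724. Denominator: 1 + (0.862)(0.862) = 1.743044.
u = 1.724/1.743044 = 0.98907, so the speed is 0.989c.

0.989c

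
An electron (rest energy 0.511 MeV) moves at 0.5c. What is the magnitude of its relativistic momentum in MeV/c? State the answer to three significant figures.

γ = 1/√(1 − β²) = 1/√(1 − 0.25) = 1/√0.75 = 1/0.866025 = 1.1547.
Momentum: p = γβ·mc = 1.1547 × 0.5 × 0.511 MeV/c = 0.295 MeV/c.

0.295 MeV/c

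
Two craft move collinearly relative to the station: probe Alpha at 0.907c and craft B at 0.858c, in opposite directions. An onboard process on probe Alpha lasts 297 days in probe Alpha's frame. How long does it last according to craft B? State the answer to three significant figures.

2440 days

Transform probe Alpha's velocity into craft B's frame: (0.907 + 0.858)/(1 + 0.907·0.858) = 1.765/1.778206, so the relative speed is 0.99257c.
At |u| = 0.99257c, γ = (1 − 0.985195)^(−1/2) = 8.2186.
The clock on probe Alpha records proper time, so craft B measures Δt = γΔτ = 8.2186 × 297 = 2440 days.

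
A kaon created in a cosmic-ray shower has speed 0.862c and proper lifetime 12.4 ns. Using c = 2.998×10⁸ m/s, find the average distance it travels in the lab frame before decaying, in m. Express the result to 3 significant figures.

β² = 0.743044, so γ = 1/√0.256956 = 1.9727.
Lab-frame lifetime: Δt = γτ = 1.9727 × 12.4 ns = 24.461 ns.
Distance: d = vΔt = 0.862 × 2.998×10⁸ m/s × 2.4461×10^-8 s = 6.32 m.

6.32 m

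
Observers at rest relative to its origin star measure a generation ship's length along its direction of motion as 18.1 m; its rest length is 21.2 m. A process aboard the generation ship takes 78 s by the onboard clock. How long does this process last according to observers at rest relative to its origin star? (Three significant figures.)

From L = L₀/γ: γ = 21.2/18.1 = 1.17127.
Δt = γΔτ = 1.17127 × 78 = 91.4 s.

91.4 s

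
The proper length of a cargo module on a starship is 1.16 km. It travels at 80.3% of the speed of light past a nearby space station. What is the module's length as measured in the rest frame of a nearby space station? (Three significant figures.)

0.691 km

β² = 0.644809, so γ = 1/√0.355191 = 1.6779.
Along the direction of motion the measured length is L₀/γ = 1.16/1.6779 = 0.691 km.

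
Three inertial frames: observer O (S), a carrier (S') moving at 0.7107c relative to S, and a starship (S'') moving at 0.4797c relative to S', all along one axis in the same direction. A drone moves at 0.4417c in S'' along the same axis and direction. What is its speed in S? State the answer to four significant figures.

0.9550c

Apply u = (u'+v)/(1+u'v) twice. Drone in the carrier frame: (0.4417+0.4797)/(1+0.4417·0.4797) = 0.9214/1.21188349 = 0.7603c.
That velocity, transformed to the rest frame of observer O: (0.7603+0.7107)/(1+0.7603·0.7107) = 1.471/1.54034521 = 0.95498c.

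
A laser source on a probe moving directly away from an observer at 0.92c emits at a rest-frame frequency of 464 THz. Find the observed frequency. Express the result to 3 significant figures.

Relativistic Doppler (source moving away): f_obs = f_src · √((1−β)/(1+β)).
With β = 0.92: factor = √(0.08/1.92) = 0.20412.
f_obs = 464 × 0.20412 = 94.7 THz.

94.7 THz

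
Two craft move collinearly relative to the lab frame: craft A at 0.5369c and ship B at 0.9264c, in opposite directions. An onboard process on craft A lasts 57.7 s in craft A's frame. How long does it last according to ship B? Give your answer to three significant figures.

Speed of craft A in ship B's frame: u = (v_A + v_B)/(1 + v_A v_B/c²) = (0.5369 + 0.9264)/(1 + 0.5369×0.9264) = 1.4633/1.49738416 = 0.97724; |u| = 0.97724c.
At |u| = 0.97724c, γ = (1 − 0.954998)^(−1/2) = 4.7139.
The clock on craft A records proper time, so ship B measures Δt = γΔτ = 4.7139 × 57.7 = 272 s.

272 s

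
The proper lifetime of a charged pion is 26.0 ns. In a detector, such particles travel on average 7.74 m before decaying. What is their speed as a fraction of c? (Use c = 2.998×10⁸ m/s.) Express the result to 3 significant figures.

0.705c

d = βγcτ ⇒ βγ = d/(cτ) = 7.740 m / (7.7948 m) = 0.99297.
β = (βγ)/√(1+(βγ)²) = 0.99297/√1.985989 = 0.705.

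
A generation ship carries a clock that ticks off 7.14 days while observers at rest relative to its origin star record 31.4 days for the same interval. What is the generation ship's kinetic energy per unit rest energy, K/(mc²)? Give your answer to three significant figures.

3.40

γ = Δt/Δτ = 31.4/7.14 = 4.39776.
K/(mc²) = γ − 1 = 4.39776 − 1 = 3.40.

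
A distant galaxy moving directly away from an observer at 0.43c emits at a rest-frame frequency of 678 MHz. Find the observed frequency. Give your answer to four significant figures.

Relativistic Doppler (source moving away): f_obs = f_src · √((1−β)/(1+β)).
With β = 0.43: factor = √(0.57/1.43) = 0.63135.
f_obs = 678 × 0.63135 = 428.1 MHz.

428.1 MHz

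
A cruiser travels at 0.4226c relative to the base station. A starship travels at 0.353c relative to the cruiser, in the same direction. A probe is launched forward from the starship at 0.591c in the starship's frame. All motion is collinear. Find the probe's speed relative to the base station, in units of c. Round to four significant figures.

0.9050c

Apply u = (u'+v)/(1+u'v) twice. Probe in the cruiser frame: (0.591+0.353)/(1+0.591·0.353) = 0.944/1.208623 = 0.78105c.
That velocity, transformed to the rest frame of the base station: (0.78105+0.4226)/(1+0.78105·0.4226) = 1.20365/1.33007173 = 0.90495c.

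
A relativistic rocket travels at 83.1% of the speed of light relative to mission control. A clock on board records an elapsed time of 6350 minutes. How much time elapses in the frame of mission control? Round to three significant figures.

γ = 1/√(1 − β²) = 1/√(1 − 0.690561) = 1/√0.309439 = 1/0.556272 = 1.7977.
Time dilation: Δt = γ·Δτ = 1.7977 × 6350 = 11400 minutes.

11400 minutes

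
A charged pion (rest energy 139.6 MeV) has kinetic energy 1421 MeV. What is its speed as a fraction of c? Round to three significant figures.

0.996c

K = (γ−1)mc², so γ = 1 + 1421/139.6 = 11.179.
Then v/c = √(1 − γ⁻²) = √(1 − 0.00800192) = √0.99199808 = 0.996.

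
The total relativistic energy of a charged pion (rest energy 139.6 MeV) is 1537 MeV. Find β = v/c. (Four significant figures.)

Total energy E = γmc² gives γ = 1537/139.6 = 11.01.
Hence β = √(1 − 1/γ²) = √(1 − 0.00824946) = √0.99175054 = 0.9959.

0.9959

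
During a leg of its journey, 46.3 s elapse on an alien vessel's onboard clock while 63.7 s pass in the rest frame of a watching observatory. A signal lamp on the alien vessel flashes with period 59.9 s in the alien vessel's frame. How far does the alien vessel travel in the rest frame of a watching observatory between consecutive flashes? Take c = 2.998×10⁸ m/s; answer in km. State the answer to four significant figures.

1.697×10^7 km

The time-dilation ratio gives γ = 63.7/46.3 = 1.37581.
β = √(1 − 1/γ²) = 0.6868. Lab-frame period = γτ = 1.37581×59.9 s = 82.411 s. Distance = βc × γτ = 0.6868 × 2.998×10⁸ m/s × 82.411 s = 1.6969×10^10 m = 1.697×10^7 km.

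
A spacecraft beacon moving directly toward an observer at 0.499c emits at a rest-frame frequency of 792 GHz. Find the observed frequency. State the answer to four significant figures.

1370 GHz

Relativistic Doppler (source moving toward): f_obs = f_src · √((1+β)/(1−β)).
With β = 0.499: factor = √(1.499/0.501) = 1.7297.
f_obs = 792 × 1.7297 = 1370 GHz.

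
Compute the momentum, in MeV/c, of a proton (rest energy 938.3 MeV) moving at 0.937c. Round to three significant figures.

2520 MeV/c

Lorentz factor: γ = (1 − 0.877969)^(−1/2) = 2.8626.
Momentum: p = γβ·mc = 2.8626 × 0.937 × 938.3 MeV/c = 2520 MeV/c.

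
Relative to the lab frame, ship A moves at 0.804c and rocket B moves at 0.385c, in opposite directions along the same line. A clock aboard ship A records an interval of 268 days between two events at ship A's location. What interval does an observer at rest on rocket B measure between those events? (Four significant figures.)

639.5 days

Speed of ship A in rocket B's frame: u = (v_A + v_B)/(1 + v_A v_B/c²) = (0.804 + 0.385)/(1 + 0.804×0.385) = 1.189/1.30954 = 0.90795; |u| = 0.90795c.
At |u| = 0.90795c, γ = (1 − 0.824373)^(−1/2) = 2.3862.
The clock on ship A records proper time, so rocket B measures Δt = γΔτ = 2.3862 × 268 = 639.5 days.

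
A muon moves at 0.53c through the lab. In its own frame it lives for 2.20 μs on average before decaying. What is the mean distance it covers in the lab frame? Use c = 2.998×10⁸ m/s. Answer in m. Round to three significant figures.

412 m

Lorentz factor: γ = (1 − 0.2809)^(−1/2) = 1.1792.
Lab-frame lifetime: Δt = γτ = 1.1792 × 2.20 μs = 2.5942 μs.
Distance: d = vΔt = 0.53 × 2.998×10⁸ m/s × 2.5942×10^-6 s = 412 m.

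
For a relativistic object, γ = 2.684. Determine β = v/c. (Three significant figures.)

β = √(1 − 1/γ²) = √(1 − 1/7.203856) = √0.861185 = 0.928.

0.928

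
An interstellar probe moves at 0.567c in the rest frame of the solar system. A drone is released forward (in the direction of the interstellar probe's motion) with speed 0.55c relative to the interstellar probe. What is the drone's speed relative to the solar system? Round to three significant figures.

In units of c, u = (u' + v)/(1 + u'v) with u' = 0.55 and v = 0.567.
Numerator: 0.55 + 0.567 = 1.117. Denominator: 1 + (0.55)(0.567) = 1.31185.
u = 1.117/1.31185 = 0.85147, so the speed is 0.851c.

0.851c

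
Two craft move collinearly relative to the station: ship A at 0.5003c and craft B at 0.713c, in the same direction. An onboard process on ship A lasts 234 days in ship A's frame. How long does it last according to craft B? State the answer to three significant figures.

248 days

The velocity of ship A relative to craft B is (0.5003 − 0.713)c / (1 − 0.5003×0.713) = −0.33065c; relative speed 0.33065c.
γ for this relative speed: γ = 1/√(1 − 0.109329) = 1.0596.
Ship A's interval is proper; time dilation gives Δt_B = γΔτ = 1.0596 × 234 days = 248 days.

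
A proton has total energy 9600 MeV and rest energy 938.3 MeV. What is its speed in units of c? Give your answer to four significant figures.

γ = E/(mc²) = 9600/938.3 = 10.231.
β = √(1 − 1/γ²) = √(1 − 0.00955353) = √0.99044647 = 0.9952.

0.9952c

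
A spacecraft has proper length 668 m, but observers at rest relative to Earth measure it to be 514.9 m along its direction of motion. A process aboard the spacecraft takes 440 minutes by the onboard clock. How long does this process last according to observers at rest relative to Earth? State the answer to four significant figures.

570.8 minutes

γ = L₀/L = 668/514.9 = 1.29734.
The same γ dilates the second interval: 1.29734 × 440 minutes = 570.8 minutes.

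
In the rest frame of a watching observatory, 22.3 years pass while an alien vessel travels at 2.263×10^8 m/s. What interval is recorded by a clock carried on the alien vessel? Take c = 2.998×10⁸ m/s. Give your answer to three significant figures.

14.6 years

β = v/c = (2.263×10^8 m/s)/(2.998×10⁸ m/s) = 0.754837.
γ = 1/√(1 − β²) = 1/√(1 − 0.5697789) = 1/√0.4302211 = 1/0.655912 = 1.5246.
The moving clock records proper time: Δτ = Δt/γ = 22.3/1.5246 = 14.6 years.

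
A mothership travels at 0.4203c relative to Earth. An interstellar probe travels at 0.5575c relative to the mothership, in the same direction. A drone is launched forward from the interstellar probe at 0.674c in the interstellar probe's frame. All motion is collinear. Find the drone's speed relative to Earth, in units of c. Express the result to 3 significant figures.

First combine the drone and interstellar probe (S''→S'): u₁ = (0.674 + 0.5575)/(1 + 0.674×0.5575) = 1.2315/1.375755 = 0.89514.
Then combine with the mothership (S'→S): u = (0.89514 + 0.4203)/(1 + 0.89514×0.4203) = 1.31544/1.376227342 = 0.95583.

0.956c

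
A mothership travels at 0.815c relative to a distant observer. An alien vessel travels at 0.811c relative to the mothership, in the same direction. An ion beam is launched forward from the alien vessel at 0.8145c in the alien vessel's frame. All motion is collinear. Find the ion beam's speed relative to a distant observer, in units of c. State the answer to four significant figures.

Compose velocities in two stages. Stage 1 (into S'): u₁ = (0.8145+0.811)/(1+0.8145×0.811) = 0.97889.
Stage 2 (into S): u = (0.97889+0.815)/(1+0.97889×0.815) = 0.99783, so the speed is 0.9978c.

0.9978c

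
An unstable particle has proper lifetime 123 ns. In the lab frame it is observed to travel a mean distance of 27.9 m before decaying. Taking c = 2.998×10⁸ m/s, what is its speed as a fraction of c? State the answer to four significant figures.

d = βγcτ ⇒ βγ = d/(cτ) = 27.90 m / (36.8754 m) = 0.7566.
β = (βγ)/√(1+(βγ)²) = 0.7566/√1.572444 = 0.6034.

0.6034c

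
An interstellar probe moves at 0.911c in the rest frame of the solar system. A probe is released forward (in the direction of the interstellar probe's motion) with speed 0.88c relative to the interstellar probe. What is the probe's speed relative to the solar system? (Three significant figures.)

Relativistic velocity addition: u = (u' + v)/(1 + u'v/c²), with u' = 0.88c and v = 0.911c.
Numerator: 0.88 + 0.911 = 1.791. Denominator: 1 + (0.88)(0.911) = 1.80168.
u = 1.791/1.80168 = 0.99407, so the speed is 0.994c.

0.994c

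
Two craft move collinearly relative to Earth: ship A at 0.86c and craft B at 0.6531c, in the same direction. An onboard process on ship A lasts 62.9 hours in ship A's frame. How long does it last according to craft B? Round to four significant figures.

71.35 hours

Transform ship A's velocity into craft B's frame: (0.86 − 0.6531)/(1 − 0.86·0.6531) = 0.2069/0.438334, so the relative speed is 0.47201c.
γ for this relative speed: γ = 1/√(1 − 0.222793) = 1.1343.
The clock on ship A records proper time, so craft B measures Δt = γΔτ = 1.1343 × 62.9 = 71.35 hours.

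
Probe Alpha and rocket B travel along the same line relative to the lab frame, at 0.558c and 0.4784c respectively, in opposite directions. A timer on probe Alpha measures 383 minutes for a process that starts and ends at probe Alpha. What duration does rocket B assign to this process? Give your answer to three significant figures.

666 minutes

Speed of probe Alpha in rocket B's frame: u = (v_A + v_B)/(1 + v_A v_B/c²) = (0.558 + 0.4784)/(1 + 0.558×0.4784) = 1.0364/1.2669472 = 0.81803; |u| = 0.81803c.
At |u| = 0.81803c, γ = (1 − 0.669173)^(−1/2) = 1.7386.
The clock on probe Alpha records proper time, so rocket B measures Δt = γΔτ = 1.7386 × 383 = 666 minutes.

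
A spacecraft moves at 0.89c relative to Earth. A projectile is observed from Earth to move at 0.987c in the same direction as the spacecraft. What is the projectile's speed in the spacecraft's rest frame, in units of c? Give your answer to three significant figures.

0.798c

Transform to the spacecraft's frame: u' = (u − v)/(1 − uv/c²).
u' = (0.987 − 0.89)/(1 − 0.987×0.89) = 0.097/0.12157 = 0.79789.
Speed in the spacecraft's frame: 0.798c (in the same direction).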